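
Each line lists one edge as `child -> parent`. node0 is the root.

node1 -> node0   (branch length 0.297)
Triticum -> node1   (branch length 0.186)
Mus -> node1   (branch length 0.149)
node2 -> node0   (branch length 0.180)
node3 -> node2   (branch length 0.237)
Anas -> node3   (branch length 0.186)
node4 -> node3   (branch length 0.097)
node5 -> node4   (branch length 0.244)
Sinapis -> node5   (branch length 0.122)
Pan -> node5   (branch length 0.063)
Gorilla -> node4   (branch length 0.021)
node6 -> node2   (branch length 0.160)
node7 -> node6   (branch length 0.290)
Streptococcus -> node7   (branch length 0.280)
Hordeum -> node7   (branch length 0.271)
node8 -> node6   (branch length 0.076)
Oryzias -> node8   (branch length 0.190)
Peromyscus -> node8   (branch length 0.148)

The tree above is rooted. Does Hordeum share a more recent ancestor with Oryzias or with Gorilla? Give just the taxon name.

Oryzias

The MRCA of Hordeum and Oryzias subtends ((Streptococcus,Hordeum),(Oryzias,Peromyscus)) (4 taxa).
The MRCA of Hordeum and Gorilla subtends ((Anas,((Sinapis,Pan),Gorilla)),((Streptococcus,Hordeum),(Oryzias,Peromyscus))) (8 taxa).
The first is nested inside the second, so Hordeum shares a more recent common ancestor with Oryzias.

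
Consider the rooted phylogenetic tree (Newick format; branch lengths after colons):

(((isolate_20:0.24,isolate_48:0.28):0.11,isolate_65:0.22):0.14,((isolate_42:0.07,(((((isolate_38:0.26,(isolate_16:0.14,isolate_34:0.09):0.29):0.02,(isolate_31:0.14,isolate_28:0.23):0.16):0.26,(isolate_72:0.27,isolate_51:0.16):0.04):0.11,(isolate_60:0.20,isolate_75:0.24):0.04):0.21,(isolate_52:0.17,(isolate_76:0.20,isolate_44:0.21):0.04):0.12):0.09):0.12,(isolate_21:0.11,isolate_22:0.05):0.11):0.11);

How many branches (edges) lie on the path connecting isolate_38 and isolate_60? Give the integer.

The MRCA of isolate_38 and isolate_60 is the node subtending ((((isolate_38,(isolate_16,isolate_34)),(isolate_31,isolate_28)),(isolate_72,isolate_51)),(isolate_60,isolate_75)).
From isolate_38 up to that node: 4 branches. From isolate_60 up to the same node: 2 branches. Total: 4 + 2 = 6.

6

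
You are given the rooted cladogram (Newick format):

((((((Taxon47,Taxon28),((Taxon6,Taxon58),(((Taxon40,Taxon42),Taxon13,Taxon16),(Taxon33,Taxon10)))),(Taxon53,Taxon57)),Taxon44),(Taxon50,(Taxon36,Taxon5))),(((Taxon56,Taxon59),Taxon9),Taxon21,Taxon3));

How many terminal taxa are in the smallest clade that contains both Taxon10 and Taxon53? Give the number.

12

The MRCA of Taxon10 and Taxon53 is the node subtending (((Taxon47,Taxon28),((Taxon6,Taxon58),(((Taxon40,Taxon42),Taxon13,Taxon16),(Taxon33,Taxon10)))),(Taxon53,Taxon57)).
That clade contains 12 terminal taxa: Taxon10, Taxon13, Taxon16, Taxon28, Taxon33, Taxon40, Taxon42, Taxon47, Taxon53, Taxon57, Taxon58, Taxon6.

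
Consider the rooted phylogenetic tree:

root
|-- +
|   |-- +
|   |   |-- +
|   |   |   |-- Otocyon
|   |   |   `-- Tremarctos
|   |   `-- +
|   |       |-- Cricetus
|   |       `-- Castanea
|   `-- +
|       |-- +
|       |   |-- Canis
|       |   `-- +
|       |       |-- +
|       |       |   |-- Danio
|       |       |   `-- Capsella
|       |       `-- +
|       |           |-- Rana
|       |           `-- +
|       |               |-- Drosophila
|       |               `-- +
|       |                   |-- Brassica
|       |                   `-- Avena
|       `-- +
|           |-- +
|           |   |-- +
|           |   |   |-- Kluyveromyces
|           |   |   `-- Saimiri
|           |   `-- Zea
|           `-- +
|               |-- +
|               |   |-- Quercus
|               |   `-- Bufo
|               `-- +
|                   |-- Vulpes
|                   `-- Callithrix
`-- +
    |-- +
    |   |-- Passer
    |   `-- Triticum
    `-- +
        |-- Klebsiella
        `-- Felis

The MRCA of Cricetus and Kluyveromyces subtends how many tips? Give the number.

18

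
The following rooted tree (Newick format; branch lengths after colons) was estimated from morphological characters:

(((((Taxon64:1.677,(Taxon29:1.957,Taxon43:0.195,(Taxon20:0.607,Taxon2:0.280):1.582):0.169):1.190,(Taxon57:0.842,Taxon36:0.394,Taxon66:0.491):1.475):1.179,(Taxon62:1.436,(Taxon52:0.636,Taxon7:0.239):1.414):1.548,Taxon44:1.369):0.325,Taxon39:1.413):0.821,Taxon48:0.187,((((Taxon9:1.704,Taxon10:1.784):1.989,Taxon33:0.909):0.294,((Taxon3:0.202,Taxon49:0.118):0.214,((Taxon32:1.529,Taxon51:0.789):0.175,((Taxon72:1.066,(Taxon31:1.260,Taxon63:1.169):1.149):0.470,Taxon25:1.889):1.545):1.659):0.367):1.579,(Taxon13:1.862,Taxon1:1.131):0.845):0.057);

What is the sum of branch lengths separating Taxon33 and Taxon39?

5.073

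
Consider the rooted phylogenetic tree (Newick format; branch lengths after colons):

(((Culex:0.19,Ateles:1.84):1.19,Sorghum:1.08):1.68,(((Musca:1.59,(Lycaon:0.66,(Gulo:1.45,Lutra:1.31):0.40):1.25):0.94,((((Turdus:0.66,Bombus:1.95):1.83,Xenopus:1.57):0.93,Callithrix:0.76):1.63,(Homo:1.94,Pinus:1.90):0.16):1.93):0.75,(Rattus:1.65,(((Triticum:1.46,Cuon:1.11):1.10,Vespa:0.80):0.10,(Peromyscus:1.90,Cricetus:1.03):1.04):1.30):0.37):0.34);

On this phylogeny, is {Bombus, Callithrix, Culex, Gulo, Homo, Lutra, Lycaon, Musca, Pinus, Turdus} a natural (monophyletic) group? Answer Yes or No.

No

The MRCA of the listed taxa is the root, so the smallest clade containing them is the whole tree.
That clade also contains Ateles, Cricetus, Cuon, Peromyscus, Rattus, Sorghum, Triticum, Vespa, Xenopus, which are not in the proposed group, so the group is not monophyletic.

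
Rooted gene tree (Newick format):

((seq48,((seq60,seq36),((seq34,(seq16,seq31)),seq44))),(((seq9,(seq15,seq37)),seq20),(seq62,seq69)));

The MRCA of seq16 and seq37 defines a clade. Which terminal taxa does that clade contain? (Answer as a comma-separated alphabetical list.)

Tracing seq16: it sits inside (seq16,seq31).
Tracing seq37: it sits inside (seq15,seq37).
The smallest clade enclosing both is the whole tree (their MRCA is the root), so the answer is all 13 tips in alphabetical order.

seq15, seq16, seq20, seq31, seq34, seq36, seq37, seq44, seq48, seq60, seq62, seq69, seq9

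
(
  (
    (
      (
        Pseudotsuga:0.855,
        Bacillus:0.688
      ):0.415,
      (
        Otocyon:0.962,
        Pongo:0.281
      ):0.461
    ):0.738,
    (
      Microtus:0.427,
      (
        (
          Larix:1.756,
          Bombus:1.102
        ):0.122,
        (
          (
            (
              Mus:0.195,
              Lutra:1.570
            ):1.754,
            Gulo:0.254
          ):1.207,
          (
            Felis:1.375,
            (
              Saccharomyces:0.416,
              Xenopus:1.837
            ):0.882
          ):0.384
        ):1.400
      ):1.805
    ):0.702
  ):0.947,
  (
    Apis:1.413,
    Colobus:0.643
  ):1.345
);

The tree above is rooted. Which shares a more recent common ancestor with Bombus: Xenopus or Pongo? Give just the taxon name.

Xenopus

The MRCA of Bombus and Xenopus subtends ((Larix,Bombus),(((Mus,Lutra),Gulo),(Felis,(Saccharomyces,Xenopus)))) (8 taxa).
The MRCA of Bombus and Pongo subtends (((Pseudotsuga,Bacillus),(Otocyon,Pongo)),(Microtus,((Larix,Bombus),(((Mus,Lutra),Gulo),(Felis,(Saccharomyces,Xenopus)))))) (13 taxa).
The first is nested inside the second, so Bombus shares a more recent common ancestor with Xenopus.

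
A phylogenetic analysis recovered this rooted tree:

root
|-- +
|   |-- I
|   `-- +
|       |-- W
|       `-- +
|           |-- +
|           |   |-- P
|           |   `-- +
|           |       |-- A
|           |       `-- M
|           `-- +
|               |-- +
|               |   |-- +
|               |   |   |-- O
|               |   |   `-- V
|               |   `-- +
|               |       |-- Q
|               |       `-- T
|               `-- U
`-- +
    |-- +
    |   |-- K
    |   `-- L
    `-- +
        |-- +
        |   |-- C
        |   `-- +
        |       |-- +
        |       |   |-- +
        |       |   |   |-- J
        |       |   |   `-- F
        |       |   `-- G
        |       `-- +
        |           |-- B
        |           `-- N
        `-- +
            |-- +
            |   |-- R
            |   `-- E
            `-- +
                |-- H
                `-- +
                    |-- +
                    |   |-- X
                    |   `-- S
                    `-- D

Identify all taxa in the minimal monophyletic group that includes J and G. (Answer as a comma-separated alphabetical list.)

Tracing J: it sits inside (J,F).
Tracing G: it sits inside ((J,F),G).
The smallest clade enclosing both is ((J,F),G); the answer is its 3 terminal taxa in alphabetical order.

F, G, J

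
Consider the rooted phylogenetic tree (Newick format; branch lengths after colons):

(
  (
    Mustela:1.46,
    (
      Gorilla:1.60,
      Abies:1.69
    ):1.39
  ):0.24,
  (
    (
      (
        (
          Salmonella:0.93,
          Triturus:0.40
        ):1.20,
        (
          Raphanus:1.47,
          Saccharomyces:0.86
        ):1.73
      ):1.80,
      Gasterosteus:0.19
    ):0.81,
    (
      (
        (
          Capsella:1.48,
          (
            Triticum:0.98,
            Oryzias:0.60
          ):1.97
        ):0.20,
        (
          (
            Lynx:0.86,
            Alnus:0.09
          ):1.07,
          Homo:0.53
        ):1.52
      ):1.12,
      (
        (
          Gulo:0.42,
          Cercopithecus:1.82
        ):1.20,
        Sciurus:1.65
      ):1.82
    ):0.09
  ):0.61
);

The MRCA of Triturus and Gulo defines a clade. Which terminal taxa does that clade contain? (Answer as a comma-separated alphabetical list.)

Alnus, Capsella, Cercopithecus, Gasterosteus, Gulo, Homo, Lynx, Oryzias, Raphanus, Saccharomyces, Salmonella, Sciurus, Triticum, Triturus

Tracing Triturus: it sits inside (Salmonella,Triturus).
Tracing Gulo: it sits inside (Gulo,Cercopithecus).
The smallest clade enclosing both is ((((Salmonella,Triturus),(Raphanus,Saccharomyces)),Gasterosteus),(((Capsella,(Triticum,Oryzias)),((Lynx,Alnus),Homo)),((Gulo,Cercopithecus),Sciurus))); the answer is its 14 terminal taxa in alphabetical order.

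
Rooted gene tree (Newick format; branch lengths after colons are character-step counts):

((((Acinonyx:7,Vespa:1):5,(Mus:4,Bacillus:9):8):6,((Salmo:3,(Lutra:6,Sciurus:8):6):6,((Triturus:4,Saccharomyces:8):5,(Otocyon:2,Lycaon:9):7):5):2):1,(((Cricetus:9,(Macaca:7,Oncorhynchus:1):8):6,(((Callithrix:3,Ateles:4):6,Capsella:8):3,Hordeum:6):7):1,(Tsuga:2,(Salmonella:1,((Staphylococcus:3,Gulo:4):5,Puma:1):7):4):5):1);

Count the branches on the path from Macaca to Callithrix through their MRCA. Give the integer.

7

The MRCA of Macaca and Callithrix is the node subtending ((Cricetus,(Macaca,Oncorhynchus)),(((Callithrix,Ateles),Capsella),Hordeum)).
From Macaca up to that node: 3 branches. From Callithrix up to the same node: 4 branches. Total: 3 + 4 = 7.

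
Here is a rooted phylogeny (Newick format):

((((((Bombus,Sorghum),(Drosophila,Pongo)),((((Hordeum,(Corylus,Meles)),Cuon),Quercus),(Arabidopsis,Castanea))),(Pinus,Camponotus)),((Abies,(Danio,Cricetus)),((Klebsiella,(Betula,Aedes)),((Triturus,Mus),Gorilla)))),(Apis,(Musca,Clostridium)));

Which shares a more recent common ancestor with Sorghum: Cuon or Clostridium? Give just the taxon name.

Cuon

The MRCA of Sorghum and Cuon subtends (((Bombus,Sorghum),(Drosophila,Pongo)),((((Hordeum,(Corylus,Meles)),Cuon),Quercus),(Arabidopsis,Castanea))) (11 taxa).
The MRCA of Sorghum and Clostridium is the root, subtending the entire tree (25 taxa).
The first is nested inside the second, so Sorghum shares a more recent common ancestor with Cuon.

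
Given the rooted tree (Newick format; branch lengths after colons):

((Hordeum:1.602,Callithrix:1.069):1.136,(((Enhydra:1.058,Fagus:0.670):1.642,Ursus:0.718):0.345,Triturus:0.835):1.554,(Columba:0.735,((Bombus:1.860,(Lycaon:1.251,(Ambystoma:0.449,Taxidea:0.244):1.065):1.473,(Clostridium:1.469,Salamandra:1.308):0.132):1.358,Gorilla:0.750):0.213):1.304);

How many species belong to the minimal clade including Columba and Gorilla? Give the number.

The MRCA of Columba and Gorilla is the node subtending (Columba,((Bombus,(Lycaon,(Ambystoma,Taxidea)),(Clostridium,Salamandra)),Gorilla)).
That clade contains 8 terminal taxa: Ambystoma, Bombus, Clostridium, Columba, Gorilla, Lycaon, Salamandra, Taxidea.

8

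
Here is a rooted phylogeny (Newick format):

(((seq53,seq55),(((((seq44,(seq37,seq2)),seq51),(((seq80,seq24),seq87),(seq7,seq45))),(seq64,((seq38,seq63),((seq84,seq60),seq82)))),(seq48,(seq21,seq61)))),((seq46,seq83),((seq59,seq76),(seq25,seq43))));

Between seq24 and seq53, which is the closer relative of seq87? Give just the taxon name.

The MRCA of seq87 and seq24 subtends ((seq80,seq24),seq87) (3 taxa).
The MRCA of seq87 and seq53 subtends ((seq53,seq55),(((((seq44,(seq37,seq2)),seq51),(((seq80,seq24),seq87),(seq7,seq45))),(seq64,((seq38,seq63),((seq84,seq60),seq82)))),(seq48,(seq21,seq61)))) (20 taxa).
The first is nested inside the second, so seq87 shares a more recent common ancestor with seq24.

seq24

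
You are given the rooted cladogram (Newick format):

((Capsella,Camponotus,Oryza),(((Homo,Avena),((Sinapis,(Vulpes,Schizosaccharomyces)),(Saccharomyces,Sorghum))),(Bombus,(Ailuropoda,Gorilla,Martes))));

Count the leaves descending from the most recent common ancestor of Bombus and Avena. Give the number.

11

The MRCA of Bombus and Avena is the node subtending (((Homo,Avena),((Sinapis,(Vulpes,Schizosaccharomyces)),(Saccharomyces,Sorghum))),(Bombus,(Ailuropoda,Gorilla,Martes))).
That clade contains 11 terminal taxa: Ailuropoda, Avena, Bombus, Gorilla, Homo, Martes, Saccharomyces, Schizosaccharomyces, Sinapis, Sorghum, Vulpes.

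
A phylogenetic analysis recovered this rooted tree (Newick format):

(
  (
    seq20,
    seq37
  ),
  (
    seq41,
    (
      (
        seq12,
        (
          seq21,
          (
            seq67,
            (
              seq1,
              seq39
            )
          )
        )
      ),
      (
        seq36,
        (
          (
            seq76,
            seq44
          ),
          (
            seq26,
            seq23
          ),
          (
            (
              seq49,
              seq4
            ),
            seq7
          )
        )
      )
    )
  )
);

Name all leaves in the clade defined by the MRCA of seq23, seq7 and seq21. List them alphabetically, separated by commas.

seq1, seq12, seq21, seq23, seq26, seq36, seq39, seq4, seq44, seq49, seq67, seq7, seq76

Tracing seq23: it sits inside (seq26,seq23).
Tracing seq7: it sits inside ((seq49,seq4),seq7).
Tracing seq21: it sits inside (seq21,(seq67,(seq1,seq39))).
The smallest clade enclosing all 3 is ((seq12,(seq21,(seq67,(seq1,seq39)))),(seq36,((seq76,seq44),(seq26,seq23),((seq49,seq4),seq7)))); the answer is its 13 terminal taxa in alphabetical order.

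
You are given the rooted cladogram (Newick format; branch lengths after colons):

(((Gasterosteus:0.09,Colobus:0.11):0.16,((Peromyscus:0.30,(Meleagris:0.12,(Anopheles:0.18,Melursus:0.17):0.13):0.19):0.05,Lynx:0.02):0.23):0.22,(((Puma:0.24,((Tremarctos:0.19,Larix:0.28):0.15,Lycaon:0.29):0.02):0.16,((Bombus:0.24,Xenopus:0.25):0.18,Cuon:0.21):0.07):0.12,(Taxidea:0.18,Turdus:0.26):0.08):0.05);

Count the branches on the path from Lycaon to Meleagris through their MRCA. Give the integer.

The MRCA of Lycaon and Meleagris is the root of the tree.
From Lycaon up to that node: 5 branches. From Meleagris up to the same node: 5 branches. Total: 5 + 5 = 10.

10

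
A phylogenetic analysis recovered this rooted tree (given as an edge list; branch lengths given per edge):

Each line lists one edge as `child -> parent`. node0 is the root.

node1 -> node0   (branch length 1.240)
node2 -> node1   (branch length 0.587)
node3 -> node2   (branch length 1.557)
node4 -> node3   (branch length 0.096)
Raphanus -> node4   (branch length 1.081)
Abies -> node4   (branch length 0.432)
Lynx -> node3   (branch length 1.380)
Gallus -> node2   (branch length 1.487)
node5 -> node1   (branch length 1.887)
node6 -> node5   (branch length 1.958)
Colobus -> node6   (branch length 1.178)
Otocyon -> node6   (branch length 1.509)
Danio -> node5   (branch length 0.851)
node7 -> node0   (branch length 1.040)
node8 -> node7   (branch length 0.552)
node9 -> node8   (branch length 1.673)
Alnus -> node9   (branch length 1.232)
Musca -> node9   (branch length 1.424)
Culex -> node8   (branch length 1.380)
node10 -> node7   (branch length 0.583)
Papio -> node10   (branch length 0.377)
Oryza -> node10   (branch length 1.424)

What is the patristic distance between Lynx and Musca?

The path runs Lynx → … → MRCA → … → Musca; the MRCA is the root of the tree.
Branch lengths along that path: 1.380 + 1.557 + 0.587 + 1.240 + 1.040 + 0.552 + 1.673 + 1.424 = 9.453.

9.453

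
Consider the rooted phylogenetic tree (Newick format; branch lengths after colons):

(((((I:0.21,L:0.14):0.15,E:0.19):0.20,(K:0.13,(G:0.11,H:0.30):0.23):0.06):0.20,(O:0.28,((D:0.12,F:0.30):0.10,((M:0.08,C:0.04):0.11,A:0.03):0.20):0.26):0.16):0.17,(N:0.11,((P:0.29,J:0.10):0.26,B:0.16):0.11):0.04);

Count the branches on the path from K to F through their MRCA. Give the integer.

The MRCA of K and F is the node subtending ((((I,L),E),(K,(G,H))),(O,((D,F),((M,C),A)))).
From K up to that node: 3 branches. From F up to the same node: 4 branches. Total: 3 + 4 = 7.

7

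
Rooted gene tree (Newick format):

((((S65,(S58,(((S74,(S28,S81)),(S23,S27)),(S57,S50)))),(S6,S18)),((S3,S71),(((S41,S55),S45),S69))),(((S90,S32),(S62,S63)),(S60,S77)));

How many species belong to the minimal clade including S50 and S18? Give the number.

The MRCA of S50 and S18 is the node subtending ((S65,(S58,(((S74,(S28,S81)),(S23,S27)),(S57,S50)))),(S6,S18)).
That clade contains 11 terminal taxa: S18, S23, S27, S28, S50, S57, S58, S6, S65, S74, S81.

11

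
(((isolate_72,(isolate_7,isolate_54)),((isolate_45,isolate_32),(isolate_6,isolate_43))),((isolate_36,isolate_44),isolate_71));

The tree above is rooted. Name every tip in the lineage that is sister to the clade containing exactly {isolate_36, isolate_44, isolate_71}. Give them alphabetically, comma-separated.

isolate_32, isolate_43, isolate_45, isolate_54, isolate_6, isolate_7, isolate_72

The clade containing exactly {isolate_36, isolate_44, isolate_71} attaches directly to the root of the tree.
The other lineage descending from that same node — the sister group — is ((isolate_72,(isolate_7,isolate_54)),((isolate_45,isolate_32),(isolate_6,isolate_43))); its 7 tips in alphabetical order are the answer.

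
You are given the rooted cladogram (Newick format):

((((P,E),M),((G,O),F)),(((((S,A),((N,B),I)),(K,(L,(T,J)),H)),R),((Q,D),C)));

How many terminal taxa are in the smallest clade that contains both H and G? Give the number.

The MRCA of H and G is the root, so the clade is the entire tree.
That clade contains 20 terminal taxa: A, B, C, D, E, F, G, H, I, J, K, L, M, N, O, P, Q, R, S, T.

20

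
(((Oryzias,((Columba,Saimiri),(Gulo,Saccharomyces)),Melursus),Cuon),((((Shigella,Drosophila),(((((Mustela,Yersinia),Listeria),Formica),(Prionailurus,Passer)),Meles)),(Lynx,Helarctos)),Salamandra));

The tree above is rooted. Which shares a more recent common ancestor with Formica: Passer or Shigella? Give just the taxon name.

Passer

The MRCA of Formica and Passer subtends ((((Mustela,Yersinia),Listeria),Formica),(Prionailurus,Passer)) (6 taxa).
The MRCA of Formica and Shigella subtends ((Shigella,Drosophila),(((((Mustela,Yersinia),Listeria),Formica),(Prionailurus,Passer)),Meles)) (9 taxa).
The first is nested inside the second, so Formica shares a more recent common ancestor with Passer.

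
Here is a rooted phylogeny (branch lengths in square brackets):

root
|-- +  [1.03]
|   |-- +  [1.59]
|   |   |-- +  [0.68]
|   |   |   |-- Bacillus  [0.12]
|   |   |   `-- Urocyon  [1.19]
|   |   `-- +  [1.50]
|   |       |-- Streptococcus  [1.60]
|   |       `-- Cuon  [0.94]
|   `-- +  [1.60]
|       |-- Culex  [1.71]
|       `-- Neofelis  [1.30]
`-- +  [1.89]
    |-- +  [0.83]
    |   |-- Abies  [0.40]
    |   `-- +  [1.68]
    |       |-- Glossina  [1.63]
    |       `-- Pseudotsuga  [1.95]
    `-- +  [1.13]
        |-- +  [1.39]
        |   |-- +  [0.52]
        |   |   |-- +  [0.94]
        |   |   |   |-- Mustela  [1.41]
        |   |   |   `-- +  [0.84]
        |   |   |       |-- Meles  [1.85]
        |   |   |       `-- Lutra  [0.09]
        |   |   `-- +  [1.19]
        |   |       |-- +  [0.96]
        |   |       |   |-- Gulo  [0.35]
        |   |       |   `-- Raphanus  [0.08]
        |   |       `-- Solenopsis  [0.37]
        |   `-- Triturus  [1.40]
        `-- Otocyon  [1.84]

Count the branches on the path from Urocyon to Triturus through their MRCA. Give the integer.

8

The MRCA of Urocyon and Triturus is the root of the tree.
From Urocyon up to that node: 4 branches. From Triturus up to the same node: 4 branches. Total: 4 + 4 = 8.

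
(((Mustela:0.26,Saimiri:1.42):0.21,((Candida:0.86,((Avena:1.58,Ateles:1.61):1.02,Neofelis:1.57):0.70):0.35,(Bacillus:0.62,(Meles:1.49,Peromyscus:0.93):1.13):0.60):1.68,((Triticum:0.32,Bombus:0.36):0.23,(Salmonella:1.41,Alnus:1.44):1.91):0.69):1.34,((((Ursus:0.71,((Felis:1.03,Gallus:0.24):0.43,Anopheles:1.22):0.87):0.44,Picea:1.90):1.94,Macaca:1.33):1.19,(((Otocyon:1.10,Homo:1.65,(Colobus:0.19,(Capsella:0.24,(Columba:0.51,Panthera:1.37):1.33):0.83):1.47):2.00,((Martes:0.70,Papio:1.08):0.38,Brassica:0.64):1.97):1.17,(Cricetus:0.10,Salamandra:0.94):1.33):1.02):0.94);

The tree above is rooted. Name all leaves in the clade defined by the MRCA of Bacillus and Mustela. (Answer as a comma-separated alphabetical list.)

Alnus, Ateles, Avena, Bacillus, Bombus, Candida, Meles, Mustela, Neofelis, Peromyscus, Saimiri, Salmonella, Triticum

Tracing Bacillus: it sits inside (Bacillus,(Meles,Peromyscus)).
Tracing Mustela: it sits inside (Mustela,Saimiri).
The smallest clade enclosing both is ((Mustela,Saimiri),((Candida,((Avena,Ateles),Neofelis)),(Bacillus,(Meles,Peromyscus))),((Triticum,Bombus),(Salmonella,Alnus))); the answer is its 13 terminal taxa in alphabetical order.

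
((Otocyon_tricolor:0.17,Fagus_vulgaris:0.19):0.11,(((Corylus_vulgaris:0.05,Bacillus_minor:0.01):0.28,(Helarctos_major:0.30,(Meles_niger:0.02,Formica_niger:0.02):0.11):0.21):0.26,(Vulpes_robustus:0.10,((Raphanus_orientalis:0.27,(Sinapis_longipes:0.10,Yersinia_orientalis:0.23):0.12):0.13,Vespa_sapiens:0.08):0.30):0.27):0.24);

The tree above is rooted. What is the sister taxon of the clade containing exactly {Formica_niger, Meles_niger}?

The clade containing exactly {Formica_niger, Meles_niger} attaches to the tree at the node subtending (Helarctos_major,(Meles_niger,Formica_niger)).
The other lineage descending from that same node — the sister group — is the single tip Helarctos_major.

Helarctos_major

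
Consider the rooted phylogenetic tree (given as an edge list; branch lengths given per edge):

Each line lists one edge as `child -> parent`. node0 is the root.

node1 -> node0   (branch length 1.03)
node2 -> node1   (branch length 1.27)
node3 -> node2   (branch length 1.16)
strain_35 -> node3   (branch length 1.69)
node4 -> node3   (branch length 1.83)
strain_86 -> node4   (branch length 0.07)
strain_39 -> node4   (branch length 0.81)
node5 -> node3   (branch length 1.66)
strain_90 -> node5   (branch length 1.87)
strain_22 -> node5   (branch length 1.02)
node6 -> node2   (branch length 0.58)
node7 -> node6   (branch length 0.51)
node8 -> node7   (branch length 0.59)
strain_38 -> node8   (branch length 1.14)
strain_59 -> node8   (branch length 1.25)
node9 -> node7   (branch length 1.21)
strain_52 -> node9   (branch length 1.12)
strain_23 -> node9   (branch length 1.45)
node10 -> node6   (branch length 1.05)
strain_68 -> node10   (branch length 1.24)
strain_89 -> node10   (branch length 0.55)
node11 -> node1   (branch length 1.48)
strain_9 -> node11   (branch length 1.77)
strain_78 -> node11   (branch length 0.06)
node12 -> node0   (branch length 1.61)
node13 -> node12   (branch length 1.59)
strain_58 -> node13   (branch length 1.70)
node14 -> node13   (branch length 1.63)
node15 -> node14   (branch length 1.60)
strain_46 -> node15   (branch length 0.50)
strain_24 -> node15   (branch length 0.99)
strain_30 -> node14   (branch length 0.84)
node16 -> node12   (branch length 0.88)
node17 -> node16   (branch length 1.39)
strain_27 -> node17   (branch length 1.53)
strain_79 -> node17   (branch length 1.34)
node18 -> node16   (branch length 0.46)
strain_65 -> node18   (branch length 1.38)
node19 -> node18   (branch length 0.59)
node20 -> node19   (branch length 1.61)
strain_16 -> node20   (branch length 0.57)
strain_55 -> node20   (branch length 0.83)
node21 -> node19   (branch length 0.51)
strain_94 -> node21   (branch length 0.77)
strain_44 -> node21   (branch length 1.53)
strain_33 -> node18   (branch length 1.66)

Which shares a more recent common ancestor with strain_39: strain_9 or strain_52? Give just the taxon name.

strain_52

The MRCA of strain_39 and strain_52 subtends ((strain_35,(strain_86,strain_39),(strain_90,strain_22)),(((strain_38,strain_59),(strain_52,strain_23)),(strain_68,strain_89))) (11 taxa).
The MRCA of strain_39 and strain_9 subtends (((strain_35,(strain_86,strain_39),(strain_90,strain_22)),(((strain_38,strain_59),(strain_52,strain_23)),(strain_68,strain_89))),(strain_9,strain_78)) (13 taxa).
The first is nested inside the second, so strain_39 shares a more recent common ancestor with strain_52.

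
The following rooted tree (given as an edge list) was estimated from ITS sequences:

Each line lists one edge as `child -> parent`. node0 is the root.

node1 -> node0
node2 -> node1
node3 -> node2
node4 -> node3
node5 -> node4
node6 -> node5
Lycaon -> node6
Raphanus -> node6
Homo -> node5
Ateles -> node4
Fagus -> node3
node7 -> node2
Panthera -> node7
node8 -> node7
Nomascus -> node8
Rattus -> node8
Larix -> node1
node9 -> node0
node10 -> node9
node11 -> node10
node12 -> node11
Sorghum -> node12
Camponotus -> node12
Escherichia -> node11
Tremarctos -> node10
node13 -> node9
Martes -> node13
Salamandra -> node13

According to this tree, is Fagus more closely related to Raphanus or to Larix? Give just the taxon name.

Raphanus

The MRCA of Fagus and Raphanus subtends ((((Lycaon,Raphanus),Homo),Ateles),Fagus) (5 taxa).
The MRCA of Fagus and Larix subtends ((((((Lycaon,Raphanus),Homo),Ateles),Fagus),(Panthera,(Nomascus,Rattus))),Larix) (9 taxa).
The first is nested inside the second, so Fagus shares a more recent common ancestor with Raphanus.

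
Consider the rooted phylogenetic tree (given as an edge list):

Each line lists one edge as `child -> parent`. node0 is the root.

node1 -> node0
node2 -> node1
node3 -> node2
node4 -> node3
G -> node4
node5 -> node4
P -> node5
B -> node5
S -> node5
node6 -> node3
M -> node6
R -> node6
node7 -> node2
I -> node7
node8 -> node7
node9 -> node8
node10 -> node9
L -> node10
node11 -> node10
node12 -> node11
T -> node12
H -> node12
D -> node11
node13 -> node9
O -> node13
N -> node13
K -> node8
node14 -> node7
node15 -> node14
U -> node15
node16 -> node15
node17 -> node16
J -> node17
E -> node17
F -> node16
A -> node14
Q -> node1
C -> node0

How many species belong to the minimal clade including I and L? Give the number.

The MRCA of I and L is the node subtending (I,(((L,((T,H),D)),(O,N)),K),((U,((J,E),F)),A)).
That clade contains 13 terminal taxa: A, D, E, F, H, I, J, K, L, N, O, T, U.

13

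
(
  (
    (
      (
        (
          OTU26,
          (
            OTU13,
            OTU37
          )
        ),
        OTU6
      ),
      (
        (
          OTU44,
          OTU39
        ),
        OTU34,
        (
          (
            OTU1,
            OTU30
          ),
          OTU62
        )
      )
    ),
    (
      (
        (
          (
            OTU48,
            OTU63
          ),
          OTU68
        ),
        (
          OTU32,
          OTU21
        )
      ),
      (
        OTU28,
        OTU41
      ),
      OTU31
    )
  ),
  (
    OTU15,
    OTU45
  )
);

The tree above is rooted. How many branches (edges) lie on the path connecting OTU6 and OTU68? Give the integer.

The MRCA of OTU6 and OTU68 is the node subtending ((((OTU26,(OTU13,OTU37)),OTU6),((OTU44,OTU39),OTU34,((OTU1,OTU30),OTU62))),((((OTU48,OTU63),OTU68),(OTU32,OTU21)),(OTU28,OTU41),OTU31)).
From OTU6 up to that node: 3 branches. From OTU68 up to the same node: 4 branches. Total: 3 + 4 = 7.

7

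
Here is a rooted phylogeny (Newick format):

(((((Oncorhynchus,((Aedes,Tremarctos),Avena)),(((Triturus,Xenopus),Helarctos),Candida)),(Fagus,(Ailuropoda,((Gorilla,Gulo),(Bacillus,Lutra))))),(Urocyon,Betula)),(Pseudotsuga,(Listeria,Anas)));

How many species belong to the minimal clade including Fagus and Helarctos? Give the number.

14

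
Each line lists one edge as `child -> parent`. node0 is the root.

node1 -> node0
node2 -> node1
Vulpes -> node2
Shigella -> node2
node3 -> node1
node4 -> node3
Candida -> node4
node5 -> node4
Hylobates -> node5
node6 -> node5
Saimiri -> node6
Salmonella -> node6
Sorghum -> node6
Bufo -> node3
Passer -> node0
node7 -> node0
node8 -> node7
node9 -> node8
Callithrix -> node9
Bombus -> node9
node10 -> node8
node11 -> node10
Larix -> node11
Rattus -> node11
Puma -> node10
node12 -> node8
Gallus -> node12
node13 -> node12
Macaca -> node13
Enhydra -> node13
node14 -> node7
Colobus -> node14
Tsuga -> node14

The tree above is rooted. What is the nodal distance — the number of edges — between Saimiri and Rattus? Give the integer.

The MRCA of Saimiri and Rattus is the root of the tree.
From Saimiri up to that node: 6 branches. From Rattus up to the same node: 5 branches. Total: 6 + 5 = 11.

11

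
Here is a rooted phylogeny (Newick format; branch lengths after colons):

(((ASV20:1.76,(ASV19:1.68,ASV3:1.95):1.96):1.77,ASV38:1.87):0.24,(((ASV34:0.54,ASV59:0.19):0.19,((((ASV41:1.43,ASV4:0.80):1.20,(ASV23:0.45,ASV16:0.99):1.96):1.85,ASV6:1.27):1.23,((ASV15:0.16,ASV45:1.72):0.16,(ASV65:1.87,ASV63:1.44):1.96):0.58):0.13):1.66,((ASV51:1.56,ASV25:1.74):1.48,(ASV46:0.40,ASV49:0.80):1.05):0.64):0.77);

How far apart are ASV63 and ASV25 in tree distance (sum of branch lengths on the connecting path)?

The path runs ASV63 → … → MRCA → … → ASV25; the MRCA is the node subtending (((ASV34,ASV59),((((ASV41,ASV4),(ASV23,ASV16)),ASV6),((ASV15,ASV45),(ASV65,ASV63)))),((ASV51,ASV25),(ASV46,ASV49))).
Branch lengths along that path: 1.44 + 1.96 + 0.58 + 0.13 + 1.66 + 0.64 + 1.48 + 1.74 = 9.63.

9.63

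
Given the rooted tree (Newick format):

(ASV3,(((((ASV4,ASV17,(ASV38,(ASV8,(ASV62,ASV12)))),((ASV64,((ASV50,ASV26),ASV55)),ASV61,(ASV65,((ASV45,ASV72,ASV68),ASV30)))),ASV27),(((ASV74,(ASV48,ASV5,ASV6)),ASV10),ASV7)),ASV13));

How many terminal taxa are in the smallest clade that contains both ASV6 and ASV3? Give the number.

The MRCA of ASV6 and ASV3 is the root, so the clade is the entire tree.
That clade contains 25 terminal taxa: ASV10, ASV12, ASV13, ASV17, ASV26, ASV27, ASV3, ASV30, ASV38, ASV4, ASV45, ASV48, ASV5, ASV50, ASV55, ASV6, ASV61, ASV62, ASV64, ASV65, ASV68, ASV7, ASV72, ASV74, ASV8.

25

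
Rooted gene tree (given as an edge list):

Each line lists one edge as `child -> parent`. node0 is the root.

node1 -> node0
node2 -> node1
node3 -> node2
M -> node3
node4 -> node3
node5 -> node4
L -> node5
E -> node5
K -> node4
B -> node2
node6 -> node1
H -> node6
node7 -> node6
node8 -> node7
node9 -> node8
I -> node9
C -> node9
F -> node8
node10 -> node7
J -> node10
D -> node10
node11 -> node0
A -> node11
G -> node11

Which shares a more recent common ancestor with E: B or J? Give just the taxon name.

The MRCA of E and B subtends ((M,((L,E),K)),B) (5 taxa).
The MRCA of E and J subtends (((M,((L,E),K)),B),(H,(((I,C),F),(J,D)))) (11 taxa).
The first is nested inside the second, so E shares a more recent common ancestor with B.

B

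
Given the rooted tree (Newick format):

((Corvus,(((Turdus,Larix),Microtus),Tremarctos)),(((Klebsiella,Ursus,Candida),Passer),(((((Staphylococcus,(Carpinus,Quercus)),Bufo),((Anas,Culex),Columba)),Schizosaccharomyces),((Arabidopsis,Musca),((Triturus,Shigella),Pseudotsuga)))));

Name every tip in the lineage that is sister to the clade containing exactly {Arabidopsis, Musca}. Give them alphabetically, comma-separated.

Pseudotsuga, Shigella, Triturus

The clade containing exactly {Arabidopsis, Musca} attaches to the tree at the node subtending ((Arabidopsis,Musca),((Triturus,Shigella),Pseudotsuga)).
The other lineage descending from that same node — the sister group — is ((Triturus,Shigella),Pseudotsuga); its 3 tips in alphabetical order are the answer.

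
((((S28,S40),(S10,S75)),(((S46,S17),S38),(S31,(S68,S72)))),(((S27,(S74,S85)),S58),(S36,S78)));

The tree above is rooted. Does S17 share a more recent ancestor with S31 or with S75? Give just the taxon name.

S31

The MRCA of S17 and S31 subtends (((S46,S17),S38),(S31,(S68,S72))) (6 taxa).
The MRCA of S17 and S75 subtends (((S28,S40),(S10,S75)),(((S46,S17),S38),(S31,(S68,S72)))) (10 taxa).
The first is nested inside the second, so S17 shares a more recent common ancestor with S31.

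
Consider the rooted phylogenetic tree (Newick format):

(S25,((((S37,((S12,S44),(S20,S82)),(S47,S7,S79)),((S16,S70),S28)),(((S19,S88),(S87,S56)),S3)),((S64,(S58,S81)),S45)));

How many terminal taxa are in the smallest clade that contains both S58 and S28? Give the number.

20

The MRCA of S58 and S28 is the node subtending ((((S37,((S12,S44),(S20,S82)),(S47,S7,S79)),((S16,S70),S28)),(((S19,S88),(S87,S56)),S3)),((S64,(S58,S81)),S45)).
That clade contains 20 terminal taxa: S12, S16, S19, S20, S28, S3, S37, S44, S45, S47, S56, S58, S64, S7, S70, S79, S81, S82, S87, S88.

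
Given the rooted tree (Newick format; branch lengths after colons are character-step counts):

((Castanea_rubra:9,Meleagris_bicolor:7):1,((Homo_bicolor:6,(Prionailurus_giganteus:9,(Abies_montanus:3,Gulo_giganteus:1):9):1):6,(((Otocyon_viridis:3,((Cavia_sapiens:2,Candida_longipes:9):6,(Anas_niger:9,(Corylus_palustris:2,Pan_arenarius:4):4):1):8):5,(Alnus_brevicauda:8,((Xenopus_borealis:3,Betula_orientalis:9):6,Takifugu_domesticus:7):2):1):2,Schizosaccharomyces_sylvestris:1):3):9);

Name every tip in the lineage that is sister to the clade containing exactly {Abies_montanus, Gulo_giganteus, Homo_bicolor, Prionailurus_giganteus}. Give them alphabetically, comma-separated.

Alnus_brevicauda, Anas_niger, Betula_orientalis, Candida_longipes, Cavia_sapiens, Corylus_palustris, Otocyon_viridis, Pan_arenarius, Schizosaccharomyces_sylvestris, Takifugu_domesticus, Xenopus_borealis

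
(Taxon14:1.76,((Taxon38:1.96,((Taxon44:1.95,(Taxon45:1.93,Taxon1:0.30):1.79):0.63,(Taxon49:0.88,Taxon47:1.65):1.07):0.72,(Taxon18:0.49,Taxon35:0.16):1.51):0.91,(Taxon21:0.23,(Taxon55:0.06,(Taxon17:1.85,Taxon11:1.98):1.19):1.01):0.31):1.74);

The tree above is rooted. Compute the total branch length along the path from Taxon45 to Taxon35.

The path runs Taxon45 → … → MRCA → … → Taxon35; the MRCA is the node subtending (Taxon38,((Taxon44,(Taxon45,Taxon1)),(Taxon49,Taxon47)),(Taxon18,Taxon35)).
Branch lengths along that path: 1.93 + 1.79 + 0.63 + 0.72 + 1.51 + 0.16 = 6.74.

6.74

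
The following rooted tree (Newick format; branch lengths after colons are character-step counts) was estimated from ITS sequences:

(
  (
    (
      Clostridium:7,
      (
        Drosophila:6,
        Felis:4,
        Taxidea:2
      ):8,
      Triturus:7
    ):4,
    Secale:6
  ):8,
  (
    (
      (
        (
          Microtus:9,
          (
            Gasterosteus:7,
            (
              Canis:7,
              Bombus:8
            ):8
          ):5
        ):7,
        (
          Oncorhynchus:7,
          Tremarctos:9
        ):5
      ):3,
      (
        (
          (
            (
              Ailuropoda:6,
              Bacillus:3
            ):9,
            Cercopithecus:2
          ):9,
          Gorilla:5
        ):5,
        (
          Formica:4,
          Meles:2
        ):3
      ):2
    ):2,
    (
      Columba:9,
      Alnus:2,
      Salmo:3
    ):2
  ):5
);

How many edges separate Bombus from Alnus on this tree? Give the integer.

8

The MRCA of Bombus and Alnus is the node subtending ((((Microtus,(Gasterosteus,(Canis,Bombus))),(Oncorhynchus,Tremarctos)),((((Ailuropoda,Bacillus),Cercopithecus),Gorilla),(Formica,Meles))),(Columba,Alnus,Salmo)).
From Bombus up to that node: 6 branches. From Alnus up to the same node: 2 branches. Total: 6 + 2 = 8.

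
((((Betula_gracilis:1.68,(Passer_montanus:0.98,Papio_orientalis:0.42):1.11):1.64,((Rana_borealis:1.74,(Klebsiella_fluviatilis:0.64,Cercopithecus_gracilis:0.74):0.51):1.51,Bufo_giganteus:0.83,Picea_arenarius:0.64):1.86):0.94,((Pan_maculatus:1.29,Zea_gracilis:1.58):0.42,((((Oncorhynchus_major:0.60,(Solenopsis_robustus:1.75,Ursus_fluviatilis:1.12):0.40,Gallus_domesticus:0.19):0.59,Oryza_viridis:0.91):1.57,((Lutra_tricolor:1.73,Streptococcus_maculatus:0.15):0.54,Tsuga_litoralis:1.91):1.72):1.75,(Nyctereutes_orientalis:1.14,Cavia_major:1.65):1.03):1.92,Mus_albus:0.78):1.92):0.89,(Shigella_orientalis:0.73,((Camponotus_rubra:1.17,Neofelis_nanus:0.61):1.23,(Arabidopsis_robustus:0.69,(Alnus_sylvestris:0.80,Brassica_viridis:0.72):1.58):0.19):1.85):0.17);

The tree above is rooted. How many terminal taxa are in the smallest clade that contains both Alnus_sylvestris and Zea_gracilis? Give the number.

The MRCA of Alnus_sylvestris and Zea_gracilis is the root, so the clade is the entire tree.
That clade contains 27 terminal taxa: Alnus_sylvestris, Arabidopsis_robustus, Betula_gracilis, Brassica_viridis, Bufo_giganteus, Camponotus_rubra, Cavia_major, Cercopithecus_gracilis, Gallus_domesticus, Klebsiella_fluviatilis, Lutra_tricolor, Mus_albus, Neofelis_nanus, Nyctereutes_orientalis, Oncorhynchus_major, Oryza_viridis, Pan_maculatus, Papio_orientalis, Passer_montanus, Picea_arenarius, Rana_borealis, Shigella_orientalis, Solenopsis_robustus, Streptococcus_maculatus, Tsuga_litoralis, Ursus_fluviatilis, Zea_gracilis.

27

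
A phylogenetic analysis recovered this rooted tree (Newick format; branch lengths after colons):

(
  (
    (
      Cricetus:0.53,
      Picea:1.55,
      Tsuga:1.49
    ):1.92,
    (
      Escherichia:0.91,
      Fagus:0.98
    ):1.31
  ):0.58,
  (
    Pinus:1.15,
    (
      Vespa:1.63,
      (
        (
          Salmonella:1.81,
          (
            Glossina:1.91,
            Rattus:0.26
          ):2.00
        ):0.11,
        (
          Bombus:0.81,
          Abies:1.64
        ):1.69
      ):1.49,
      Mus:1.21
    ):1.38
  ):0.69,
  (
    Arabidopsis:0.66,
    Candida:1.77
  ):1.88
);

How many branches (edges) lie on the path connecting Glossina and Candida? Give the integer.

The MRCA of Glossina and Candida is the root of the tree.
From Glossina up to that node: 6 branches. From Candida up to the same node: 2 branches. Total: 6 + 2 = 8.

8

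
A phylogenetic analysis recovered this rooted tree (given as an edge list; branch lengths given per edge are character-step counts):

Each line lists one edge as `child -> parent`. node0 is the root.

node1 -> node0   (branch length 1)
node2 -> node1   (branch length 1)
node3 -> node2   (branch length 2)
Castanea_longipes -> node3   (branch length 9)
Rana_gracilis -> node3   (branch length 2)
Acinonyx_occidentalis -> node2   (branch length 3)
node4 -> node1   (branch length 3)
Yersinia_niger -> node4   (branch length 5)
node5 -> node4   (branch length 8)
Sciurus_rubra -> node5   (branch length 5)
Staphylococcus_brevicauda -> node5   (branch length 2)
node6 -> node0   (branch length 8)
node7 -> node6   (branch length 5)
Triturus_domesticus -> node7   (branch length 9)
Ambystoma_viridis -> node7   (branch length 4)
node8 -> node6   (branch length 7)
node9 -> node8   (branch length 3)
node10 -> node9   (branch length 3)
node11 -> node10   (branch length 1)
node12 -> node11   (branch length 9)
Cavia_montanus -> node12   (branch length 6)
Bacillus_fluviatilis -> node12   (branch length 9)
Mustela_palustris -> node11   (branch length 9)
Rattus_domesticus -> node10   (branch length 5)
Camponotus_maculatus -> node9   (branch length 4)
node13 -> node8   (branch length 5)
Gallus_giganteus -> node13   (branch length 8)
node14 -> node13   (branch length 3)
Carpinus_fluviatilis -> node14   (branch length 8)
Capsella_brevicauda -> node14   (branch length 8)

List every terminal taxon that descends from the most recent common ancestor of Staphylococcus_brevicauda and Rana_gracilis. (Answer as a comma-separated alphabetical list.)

Tracing Staphylococcus_brevicauda: it sits inside (Sciurus_rubra,Staphylococcus_brevicauda).
Tracing Rana_gracilis: it sits inside (Castanea_longipes,Rana_gracilis).
The smallest clade enclosing both is (((Castanea_longipes,Rana_gracilis),Acinonyx_occidentalis),(Yersinia_niger,(Sciurus_rubra,Staphylococcus_brevicauda))); the answer is its 6 terminal taxa in alphabetical order.

Acinonyx_occidentalis, Castanea_longipes, Rana_gracilis, Sciurus_rubra, Staphylococcus_brevicauda, Yersinia_niger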